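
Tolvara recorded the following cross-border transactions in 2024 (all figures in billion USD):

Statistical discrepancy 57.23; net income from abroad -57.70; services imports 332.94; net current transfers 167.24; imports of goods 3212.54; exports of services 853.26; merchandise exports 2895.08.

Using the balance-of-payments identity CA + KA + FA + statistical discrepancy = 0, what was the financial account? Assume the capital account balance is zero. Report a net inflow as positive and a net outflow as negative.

-369.63

Goods balance = 2895.08 - 3212.54 = -317.46
Services balance = 853.26 - 332.94 = 520.32
Trade balance (goods + services) = -317.46 + 520.32 = 202.86
Net primary income = -57.70
Net secondary income = 167.24
Current account = 202.86 + (-57.70) + 167.24 = 312.40
Financial account = -(312.40 + 57.23) = -369.63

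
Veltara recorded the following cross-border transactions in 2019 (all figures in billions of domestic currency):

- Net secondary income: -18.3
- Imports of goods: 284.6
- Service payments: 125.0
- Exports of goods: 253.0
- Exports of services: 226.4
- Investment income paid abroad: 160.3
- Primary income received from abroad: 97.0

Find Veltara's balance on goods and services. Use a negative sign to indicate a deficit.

Goods balance = 253.0 - 284.6 = -31.6
Services balance = 226.4 - 125.0 = 101.4
Trade balance (goods + services) = -31.6 + 101.4 = 69.8

69.8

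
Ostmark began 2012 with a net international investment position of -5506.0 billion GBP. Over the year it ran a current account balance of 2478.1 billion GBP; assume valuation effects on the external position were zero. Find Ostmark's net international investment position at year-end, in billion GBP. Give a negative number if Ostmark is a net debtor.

With no valuation effects, change in NIIP = current account = 2478.1
End-of-year NIIP = -5506.0 + 2478.1 = -3027.9

-3027.9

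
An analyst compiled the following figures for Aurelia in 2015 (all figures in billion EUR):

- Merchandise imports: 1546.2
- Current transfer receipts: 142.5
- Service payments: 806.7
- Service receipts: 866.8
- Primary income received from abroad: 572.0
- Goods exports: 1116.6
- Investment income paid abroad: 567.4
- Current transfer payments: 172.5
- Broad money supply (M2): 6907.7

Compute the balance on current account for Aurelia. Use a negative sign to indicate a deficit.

Goods balance = 1116.6 - 1546.2 = -429.6
Services balance = 866.8 - 806.7 = 60.1
Trade balance (goods + services) = -429.6 + 60.1 = -369.5
Net primary income = 572.0 - 567.4 = 4.6
Net secondary income = 142.5 - 172.5 = -30.0
Current account = -369.5 + 4.6 + (-30.0) = -394.9

-394.9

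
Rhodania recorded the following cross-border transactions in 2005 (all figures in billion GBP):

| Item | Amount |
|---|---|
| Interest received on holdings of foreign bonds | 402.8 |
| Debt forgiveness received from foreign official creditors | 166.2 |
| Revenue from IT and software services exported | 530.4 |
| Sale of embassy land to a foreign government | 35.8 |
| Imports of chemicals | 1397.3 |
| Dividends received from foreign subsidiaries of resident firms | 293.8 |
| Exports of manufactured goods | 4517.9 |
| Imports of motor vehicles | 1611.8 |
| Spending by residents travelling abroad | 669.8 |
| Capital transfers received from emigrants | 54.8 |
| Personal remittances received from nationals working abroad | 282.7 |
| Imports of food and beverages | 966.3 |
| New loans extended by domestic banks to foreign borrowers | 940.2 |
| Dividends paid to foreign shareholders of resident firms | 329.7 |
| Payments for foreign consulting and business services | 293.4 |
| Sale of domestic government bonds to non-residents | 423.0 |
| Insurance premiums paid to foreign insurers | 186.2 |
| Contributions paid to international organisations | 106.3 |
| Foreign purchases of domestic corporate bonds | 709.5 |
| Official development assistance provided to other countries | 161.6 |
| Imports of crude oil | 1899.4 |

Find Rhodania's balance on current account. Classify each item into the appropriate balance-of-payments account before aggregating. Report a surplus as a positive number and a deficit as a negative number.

-1594.2

Goods: -1397.3 + 4517.9 - 966.3 - 1899.4 - 1611.8 = -1356.9
Services: 530.4 - 293.4 - 186.2 - 669.8 = -619.0
Primary income: 293.8 - 329.7 + 402.8 = 366.9
Secondary income: 282.7 - 161.6 - 106.3 = 14.8
Current account = (-1356.9) + (-619.0) + 366.9 + 14.8 = -1594.2
(Excluded from the current account — capital account: debt forgiveness received from foreign official creditors 166.2, sale of embassy land to a foreign government 35.8, capital transfers received from emigrants 54.8; financial account: new loans extended by domestic banks to foreign borrowers 940.2, sale of domestic government bonds to non-residents 423.0, foreign purchases of domestic corporate bonds 709.5.)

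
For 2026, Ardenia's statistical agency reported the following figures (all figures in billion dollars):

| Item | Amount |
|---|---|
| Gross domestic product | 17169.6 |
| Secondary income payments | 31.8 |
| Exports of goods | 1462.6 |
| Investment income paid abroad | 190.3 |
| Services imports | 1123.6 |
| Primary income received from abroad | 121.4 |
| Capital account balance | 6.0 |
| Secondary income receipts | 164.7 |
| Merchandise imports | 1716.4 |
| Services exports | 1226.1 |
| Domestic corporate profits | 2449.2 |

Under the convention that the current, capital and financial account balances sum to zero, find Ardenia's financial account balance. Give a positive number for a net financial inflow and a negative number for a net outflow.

Goods balance = 1462.6 - 1716.4 = -253.8
Services balance = 1226.1 - 1123.6 = 102.5
Trade balance (goods + services) = -253.8 + 102.5 = -151.3
Net primary income = 121.4 - 190.3 = -68.9
Net secondary income = 164.7 - 31.8 = 132.9
Current account = -151.3 + (-68.9) + 132.9 = -87.3
Financial account = -(-87.3 + 6.0) = 81.3

81.3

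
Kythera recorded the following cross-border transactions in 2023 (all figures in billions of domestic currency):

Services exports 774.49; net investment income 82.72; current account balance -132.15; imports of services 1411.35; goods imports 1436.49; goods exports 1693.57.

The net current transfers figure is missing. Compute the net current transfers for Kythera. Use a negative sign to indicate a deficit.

Current account = goods balance + services balance + net primary income + net secondary income
Sum of the known components = -297.06
Net current transfers = CA - (known components) = -132.15 - (-297.06) = 164.91

164.91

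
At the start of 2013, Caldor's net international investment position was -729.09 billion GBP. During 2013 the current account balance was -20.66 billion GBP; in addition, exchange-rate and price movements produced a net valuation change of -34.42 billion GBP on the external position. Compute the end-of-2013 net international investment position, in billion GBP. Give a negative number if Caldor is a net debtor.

-784.17

Change in NIIP = current account + net valuation change = -20.66 + (-34.42) = -55.08
End-of-year NIIP = -729.09 + (-55.08) = -784.17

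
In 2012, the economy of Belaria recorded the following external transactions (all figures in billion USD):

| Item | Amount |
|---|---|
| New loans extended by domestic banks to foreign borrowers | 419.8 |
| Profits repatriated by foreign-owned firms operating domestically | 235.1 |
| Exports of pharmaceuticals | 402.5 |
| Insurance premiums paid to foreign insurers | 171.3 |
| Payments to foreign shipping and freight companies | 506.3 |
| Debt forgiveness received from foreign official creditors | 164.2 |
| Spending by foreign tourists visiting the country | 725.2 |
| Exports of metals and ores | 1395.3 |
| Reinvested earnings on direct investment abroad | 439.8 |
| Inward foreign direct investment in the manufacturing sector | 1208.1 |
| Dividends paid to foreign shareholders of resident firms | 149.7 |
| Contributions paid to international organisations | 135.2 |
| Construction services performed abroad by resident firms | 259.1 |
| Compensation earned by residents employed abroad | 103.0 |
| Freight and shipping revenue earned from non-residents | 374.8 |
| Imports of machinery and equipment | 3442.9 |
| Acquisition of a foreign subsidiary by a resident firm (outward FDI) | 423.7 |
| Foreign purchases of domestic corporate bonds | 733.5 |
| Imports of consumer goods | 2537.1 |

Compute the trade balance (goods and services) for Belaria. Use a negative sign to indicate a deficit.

-3500.7

Goods: 402.5 - 3442.9 - 2537.1 + 1395.3 = -4182.2
Services: -171.3 + 259.1 + 374.8 - 506.3 + 725.2 = 681.5
Trade balance = -4182.2 + 681.5 = -3500.7
(Excluded from the trade balance — financial account: new loans extended by domestic banks to foreign borrowers 419.8, inward foreign direct investment in the manufacturing sector 1208.1, acquisition of a foreign subsidiary by a resident firm (outward FDI) 423.7, foreign purchases of domestic corporate bonds 733.5; primary income: profits repatriated by foreign-owned firms operating domestically 235.1, reinvested earnings on direct investment abroad 439.8, dividends paid to foreign shareholders of resident firms 149.7, compensation earned by residents employed abroad 103.0; capital account: debt forgiveness received from foreign official creditors 164.2; secondary income: contributions paid to international organisations 135.2.)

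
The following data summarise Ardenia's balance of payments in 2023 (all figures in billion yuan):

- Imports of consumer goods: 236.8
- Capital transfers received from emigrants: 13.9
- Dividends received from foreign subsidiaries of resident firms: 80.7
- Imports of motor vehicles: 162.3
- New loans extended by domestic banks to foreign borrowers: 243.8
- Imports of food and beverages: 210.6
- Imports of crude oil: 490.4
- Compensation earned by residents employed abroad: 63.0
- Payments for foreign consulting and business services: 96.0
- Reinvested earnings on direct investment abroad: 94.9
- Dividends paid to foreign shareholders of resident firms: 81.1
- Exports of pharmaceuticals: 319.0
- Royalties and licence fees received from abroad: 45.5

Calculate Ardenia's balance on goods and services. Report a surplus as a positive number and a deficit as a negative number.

-831.6

Goods: -490.4 - 236.8 - 162.3 - 210.6 + 319.0 = -781.1
Services: 45.5 - 96.0 = -50.5
Trade balance = -781.1 + (-50.5) = -831.6
(Excluded from the trade balance — capital account: capital transfers received from emigrants 13.9; primary income: dividends received from foreign subsidiaries of resident firms 80.7, compensation earned by residents employed abroad 63.0, reinvested earnings on direct investment abroad 94.9, dividends paid to foreign shareholders of resident firms 81.1; financial account: new loans extended by domestic banks to foreign borrowers 243.8.)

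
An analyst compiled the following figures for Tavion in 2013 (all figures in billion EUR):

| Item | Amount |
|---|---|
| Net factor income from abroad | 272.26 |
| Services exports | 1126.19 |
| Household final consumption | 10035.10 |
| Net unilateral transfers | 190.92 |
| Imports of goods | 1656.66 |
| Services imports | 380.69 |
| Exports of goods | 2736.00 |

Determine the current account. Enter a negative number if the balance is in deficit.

2288.02

Goods balance = 2736.00 - 1656.66 = 1079.34
Services balance = 1126.19 - 380.69 = 745.50
Trade balance (goods + services) = 1079.34 + 745.50 = 1824.84
Net primary income = 272.26
Net secondary income = 190.92
Current account = 1824.84 + 272.26 + 190.92 = 2288.02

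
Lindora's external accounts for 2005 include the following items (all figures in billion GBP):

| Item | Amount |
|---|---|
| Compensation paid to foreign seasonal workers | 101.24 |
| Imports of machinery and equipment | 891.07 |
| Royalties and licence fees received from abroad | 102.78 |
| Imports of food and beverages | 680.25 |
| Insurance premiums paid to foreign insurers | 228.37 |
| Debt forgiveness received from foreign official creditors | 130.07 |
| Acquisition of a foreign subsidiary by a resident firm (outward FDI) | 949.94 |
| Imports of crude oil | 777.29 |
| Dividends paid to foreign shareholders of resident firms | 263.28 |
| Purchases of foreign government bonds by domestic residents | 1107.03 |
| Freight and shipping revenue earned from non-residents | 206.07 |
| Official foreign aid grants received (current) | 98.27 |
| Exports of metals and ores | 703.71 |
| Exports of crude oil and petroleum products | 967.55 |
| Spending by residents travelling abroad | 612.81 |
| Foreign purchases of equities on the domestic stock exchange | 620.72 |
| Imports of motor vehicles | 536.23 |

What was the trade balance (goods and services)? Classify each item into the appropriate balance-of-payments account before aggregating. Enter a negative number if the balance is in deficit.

-1745.91

Goods: -891.07 + 703.71 + 967.55 - 680.25 - 777.29 - 536.23 = -1213.58
Services: 206.07 + 102.78 - 228.37 - 612.81 = -532.33
Trade balance = -1213.58 + (-532.33) = -1745.91
(Excluded from the trade balance — primary income: compensation paid to foreign seasonal workers 101.24, dividends paid to foreign shareholders of resident firms 263.28; capital account: debt forgiveness received from foreign official creditors 130.07; financial account: acquisition of a foreign subsidiary by a resident firm (outward FDI) 949.94, purchases of foreign government bonds by domestic residents 1107.03, foreign purchases of equities on the domestic stock exchange 620.72; secondary income: official foreign aid grants received (current) 98.27.)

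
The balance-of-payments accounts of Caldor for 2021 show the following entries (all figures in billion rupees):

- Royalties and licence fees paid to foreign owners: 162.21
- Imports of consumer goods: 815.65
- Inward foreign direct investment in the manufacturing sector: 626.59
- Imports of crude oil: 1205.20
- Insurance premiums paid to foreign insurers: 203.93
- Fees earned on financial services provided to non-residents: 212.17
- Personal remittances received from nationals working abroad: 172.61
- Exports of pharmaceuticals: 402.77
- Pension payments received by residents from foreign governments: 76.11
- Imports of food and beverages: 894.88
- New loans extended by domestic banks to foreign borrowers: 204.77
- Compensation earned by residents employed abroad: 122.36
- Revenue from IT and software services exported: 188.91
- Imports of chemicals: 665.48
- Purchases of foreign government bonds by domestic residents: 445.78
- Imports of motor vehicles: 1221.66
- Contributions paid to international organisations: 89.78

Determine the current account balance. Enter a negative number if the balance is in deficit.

Goods: -815.65 - 1221.66 + 402.77 - 665.48 - 894.88 - 1205.20 = -4400.10
Services: 212.17 - 162.21 + 188.91 - 203.93 = 34.94
Primary income: 122.36
Secondary income: -89.78 + 172.61 + 76.11 = 158.94
Current account = (-4400.10) + 34.94 + 122.36 + 158.94 = -4083.86
(Excluded from the current account — financial account: inward foreign direct investment in the manufacturing sector 626.59, new loans extended by domestic banks to foreign borrowers 204.77, purchases of foreign government bonds by domestic residents 445.78.)

-4083.86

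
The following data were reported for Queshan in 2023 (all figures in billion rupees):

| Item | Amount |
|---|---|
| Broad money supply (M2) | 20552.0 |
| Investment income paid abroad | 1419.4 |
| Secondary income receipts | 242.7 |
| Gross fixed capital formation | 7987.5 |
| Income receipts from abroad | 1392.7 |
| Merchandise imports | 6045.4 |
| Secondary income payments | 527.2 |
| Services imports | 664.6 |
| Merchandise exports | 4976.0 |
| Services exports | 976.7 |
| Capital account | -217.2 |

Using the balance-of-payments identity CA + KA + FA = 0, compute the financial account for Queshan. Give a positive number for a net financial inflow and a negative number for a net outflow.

Goods balance = 4976.0 - 6045.4 = -1069.4
Services balance = 976.7 - 664.6 = 312.1
Trade balance (goods + services) = -1069.4 + 312.1 = -757.3
Net primary income = 1392.7 - 1419.4 = -26.7
Net secondary income = 242.7 - 527.2 = -284.5
Current account = -757.3 + (-26.7) + (-284.5) = -1068.5
Financial account = -(-1068.5 + (-217.2)) = 1285.7

1285.7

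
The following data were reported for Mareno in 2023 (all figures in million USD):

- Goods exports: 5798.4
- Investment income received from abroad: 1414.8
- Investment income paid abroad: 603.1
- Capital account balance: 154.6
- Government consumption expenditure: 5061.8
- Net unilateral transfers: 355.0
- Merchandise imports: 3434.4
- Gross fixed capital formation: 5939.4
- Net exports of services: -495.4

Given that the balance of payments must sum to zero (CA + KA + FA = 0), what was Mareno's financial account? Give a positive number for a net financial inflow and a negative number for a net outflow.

Goods balance = 5798.4 - 3434.4 = 2364.0
Services balance = -495.4
Trade balance (goods + services) = 2364.0 + (-495.4) = 1868.6
Net primary income = 1414.8 - 603.1 = 811.7
Net secondary income = 355.0
Current account = 1868.6 + 811.7 + 355.0 = 3035.3
Financial account = -(3035.3 + 154.6) = -3189.9

-3189.9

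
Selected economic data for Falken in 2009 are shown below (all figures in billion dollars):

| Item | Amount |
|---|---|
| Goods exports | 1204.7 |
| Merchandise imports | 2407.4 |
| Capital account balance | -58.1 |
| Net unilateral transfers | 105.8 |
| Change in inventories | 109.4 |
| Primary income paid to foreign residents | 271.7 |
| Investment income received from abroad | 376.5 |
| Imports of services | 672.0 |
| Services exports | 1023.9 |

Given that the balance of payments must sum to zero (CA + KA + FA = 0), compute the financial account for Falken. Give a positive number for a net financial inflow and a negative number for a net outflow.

698.3

Goods balance = 1204.7 - 2407.4 = -1202.7
Services balance = 1023.9 - 672.0 = 351.9
Trade balance (goods + services) = -1202.7 + 351.9 = -850.8
Net primary income = 376.5 - 271.7 = 104.8
Net secondary income = 105.8
Current account = -850.8 + 104.8 + 105.8 = -640.2
Financial account = -(-640.2 + (-58.1)) = 698.3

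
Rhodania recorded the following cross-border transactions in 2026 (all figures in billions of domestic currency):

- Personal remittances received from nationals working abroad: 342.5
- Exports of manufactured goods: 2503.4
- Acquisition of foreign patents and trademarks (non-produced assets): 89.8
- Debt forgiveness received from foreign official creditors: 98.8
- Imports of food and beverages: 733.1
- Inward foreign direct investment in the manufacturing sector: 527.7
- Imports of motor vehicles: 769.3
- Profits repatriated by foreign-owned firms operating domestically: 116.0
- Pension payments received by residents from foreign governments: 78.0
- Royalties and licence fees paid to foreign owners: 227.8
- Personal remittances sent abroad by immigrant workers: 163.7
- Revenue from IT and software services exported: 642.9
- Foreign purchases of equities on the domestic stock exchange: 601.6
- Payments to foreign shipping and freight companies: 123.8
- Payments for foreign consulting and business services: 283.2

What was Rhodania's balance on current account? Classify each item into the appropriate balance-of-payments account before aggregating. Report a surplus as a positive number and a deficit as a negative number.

Goods: 2503.4 - 733.1 - 769.3 = 1001.0
Services: -123.8 - 283.2 - 227.8 + 642.9 = 8.1
Primary income: -116.0
Secondary income: -163.7 + 342.5 + 78.0 = 256.8
Current account = 1001.0 + 8.1 + (-116.0) + 256.8 = 1149.9
(Excluded from the current account — capital account: acquisition of foreign patents and trademarks (non-produced assets) 89.8, debt forgiveness received from foreign official creditors 98.8; financial account: inward foreign direct investment in the manufacturing sector 527.7, foreign purchases of equities on the domestic stock exchange 601.6.)

1149.9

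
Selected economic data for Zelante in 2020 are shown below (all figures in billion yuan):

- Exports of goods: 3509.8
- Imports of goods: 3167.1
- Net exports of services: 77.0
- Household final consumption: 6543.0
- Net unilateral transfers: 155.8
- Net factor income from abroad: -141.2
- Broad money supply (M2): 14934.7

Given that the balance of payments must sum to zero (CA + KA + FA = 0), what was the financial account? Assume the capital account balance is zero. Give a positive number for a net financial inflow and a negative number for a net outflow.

Goods balance = 3509.8 - 3167.1 = 342.7
Services balance = 77.0
Trade balance (goods + services) = 342.7 + 77.0 = 419.7
Net primary income = -141.2
Net secondary income = 155.8
Current account = 419.7 + (-141.2) + 155.8 = 434.3
Financial account = -(434.3) = -434.3

-434.3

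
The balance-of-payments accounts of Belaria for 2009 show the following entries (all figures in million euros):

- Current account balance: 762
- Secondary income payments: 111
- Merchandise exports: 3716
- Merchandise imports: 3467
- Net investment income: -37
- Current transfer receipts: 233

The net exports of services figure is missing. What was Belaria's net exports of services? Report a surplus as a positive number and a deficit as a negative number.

428

Current account = goods balance + services balance + net primary income + net secondary income
Sum of the known components = 334
Net exports of services = CA - (known components) = 762 - 334 = 428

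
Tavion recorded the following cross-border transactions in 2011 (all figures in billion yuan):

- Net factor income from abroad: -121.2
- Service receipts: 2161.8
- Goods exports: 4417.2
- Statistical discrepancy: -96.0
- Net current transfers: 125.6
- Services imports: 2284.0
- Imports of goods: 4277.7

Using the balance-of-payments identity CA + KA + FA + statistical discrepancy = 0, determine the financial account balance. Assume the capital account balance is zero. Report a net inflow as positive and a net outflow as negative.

74.3

Goods balance = 4417.2 - 4277.7 = 139.5
Services balance = 2161.8 - 2284.0 = -122.2
Trade balance (goods + services) = 139.5 + (-122.2) = 17.3
Net primary income = -121.2
Net secondary income = 125.6
Current account = 17.3 + (-121.2) + 125.6 = 21.7
Financial account = -(21.7 + (-96.0)) = 74.3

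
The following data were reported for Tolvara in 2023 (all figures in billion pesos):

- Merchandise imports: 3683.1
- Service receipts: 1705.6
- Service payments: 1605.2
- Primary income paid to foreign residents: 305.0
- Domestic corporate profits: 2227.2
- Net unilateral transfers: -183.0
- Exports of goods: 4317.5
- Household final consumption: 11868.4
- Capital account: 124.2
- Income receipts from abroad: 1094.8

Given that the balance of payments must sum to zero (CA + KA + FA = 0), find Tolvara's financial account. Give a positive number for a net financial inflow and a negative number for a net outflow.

-1465.8

Goods balance = 4317.5 - 3683.1 = 634.4
Services balance = 1705.6 - 1605.2 = 100.4
Trade balance (goods + services) = 634.4 + 100.4 = 734.8
Net primary income = 1094.8 - 305.0 = 789.8
Net secondary income = -183.0
Current account = 734.8 + 789.8 + (-183.0) = 1341.6
Financial account = -(1341.6 + 124.2) = -1465.8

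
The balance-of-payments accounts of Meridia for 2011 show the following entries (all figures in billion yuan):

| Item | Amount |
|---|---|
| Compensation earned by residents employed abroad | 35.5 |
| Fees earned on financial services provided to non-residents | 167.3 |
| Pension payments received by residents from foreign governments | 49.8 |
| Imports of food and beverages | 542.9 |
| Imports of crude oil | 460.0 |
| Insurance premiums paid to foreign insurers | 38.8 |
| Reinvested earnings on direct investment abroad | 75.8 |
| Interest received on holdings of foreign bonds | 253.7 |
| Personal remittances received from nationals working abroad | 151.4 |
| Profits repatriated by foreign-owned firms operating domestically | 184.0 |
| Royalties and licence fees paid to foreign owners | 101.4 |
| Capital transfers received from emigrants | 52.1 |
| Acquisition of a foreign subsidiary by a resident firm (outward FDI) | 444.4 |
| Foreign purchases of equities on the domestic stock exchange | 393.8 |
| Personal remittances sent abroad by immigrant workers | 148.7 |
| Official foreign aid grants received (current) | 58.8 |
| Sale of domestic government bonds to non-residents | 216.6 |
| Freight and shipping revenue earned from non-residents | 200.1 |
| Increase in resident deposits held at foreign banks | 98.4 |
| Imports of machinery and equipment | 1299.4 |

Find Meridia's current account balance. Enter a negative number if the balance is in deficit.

Goods: -542.9 - 1299.4 - 460.0 = -2302.3
Services: -38.8 + 167.3 + 200.1 - 101.4 = 227.2
Primary income: 35.5 + 253.7 + 75.8 - 184.0 = 181.0
Secondary income: 151.4 - 148.7 + 58.8 + 49.8 = 111.3
Current account = (-2302.3) + 227.2 + 181.0 + 111.3 = -1782.8
(Excluded from the current account — capital account: capital transfers received from emigrants 52.1; financial account: acquisition of a foreign subsidiary by a resident firm (outward FDI) 444.4, foreign purchases of equities on the domestic stock exchange 393.8, sale of domestic government bonds to non-residents 216.6, increase in resident deposits held at foreign banks 98.4.)

-1782.8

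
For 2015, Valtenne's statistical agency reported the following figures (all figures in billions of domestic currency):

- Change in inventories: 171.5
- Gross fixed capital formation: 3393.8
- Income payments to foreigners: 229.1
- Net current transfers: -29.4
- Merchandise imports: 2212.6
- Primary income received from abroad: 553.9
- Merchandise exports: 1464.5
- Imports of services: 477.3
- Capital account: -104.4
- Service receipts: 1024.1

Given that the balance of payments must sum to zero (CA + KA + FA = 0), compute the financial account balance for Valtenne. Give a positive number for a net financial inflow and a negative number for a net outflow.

Goods balance = 1464.5 - 2212.6 = -748.1
Services balance = 1024.1 - 477.3 = 546.8
Trade balance (goods + services) = -748.1 + 546.8 = -201.3
Net primary income = 553.9 - 229.1 = 324.8
Net secondary income = -29.4
Current account = -201.3 + 324.8 + (-29.4) = 94.1
Financial account = -(94.1 + (-104.4)) = 10.3

10.3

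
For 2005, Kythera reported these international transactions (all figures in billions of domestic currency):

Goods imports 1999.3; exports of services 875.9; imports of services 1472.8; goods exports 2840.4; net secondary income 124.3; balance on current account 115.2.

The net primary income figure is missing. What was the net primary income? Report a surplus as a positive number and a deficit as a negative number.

-253.3

Current account = goods balance + services balance + net primary income + net secondary income
Sum of the known components = 368.5
Net primary income = CA - (known components) = 115.2 - 368.5 = -253.3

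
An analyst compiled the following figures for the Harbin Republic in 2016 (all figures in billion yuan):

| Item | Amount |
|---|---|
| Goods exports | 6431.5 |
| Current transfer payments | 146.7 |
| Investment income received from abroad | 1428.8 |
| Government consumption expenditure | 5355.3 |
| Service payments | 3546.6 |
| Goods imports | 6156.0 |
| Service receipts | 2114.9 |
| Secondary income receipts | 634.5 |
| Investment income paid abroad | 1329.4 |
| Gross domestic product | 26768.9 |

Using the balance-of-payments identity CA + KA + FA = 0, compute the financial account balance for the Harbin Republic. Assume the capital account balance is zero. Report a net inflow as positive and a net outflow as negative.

569.0

Goods balance = 6431.5 - 6156.0 = 275.5
Services balance = 2114.9 - 3546.6 = -1431.7
Trade balance (goods + services) = 275.5 + (-1431.7) = -1156.2
Net primary income = 1428.8 - 1329.4 = 99.4
Net secondary income = 634.5 - 146.7 = 487.8
Current account = -1156.2 + 99.4 + 487.8 = -569.0
Financial account = -(-569.0) = 569.0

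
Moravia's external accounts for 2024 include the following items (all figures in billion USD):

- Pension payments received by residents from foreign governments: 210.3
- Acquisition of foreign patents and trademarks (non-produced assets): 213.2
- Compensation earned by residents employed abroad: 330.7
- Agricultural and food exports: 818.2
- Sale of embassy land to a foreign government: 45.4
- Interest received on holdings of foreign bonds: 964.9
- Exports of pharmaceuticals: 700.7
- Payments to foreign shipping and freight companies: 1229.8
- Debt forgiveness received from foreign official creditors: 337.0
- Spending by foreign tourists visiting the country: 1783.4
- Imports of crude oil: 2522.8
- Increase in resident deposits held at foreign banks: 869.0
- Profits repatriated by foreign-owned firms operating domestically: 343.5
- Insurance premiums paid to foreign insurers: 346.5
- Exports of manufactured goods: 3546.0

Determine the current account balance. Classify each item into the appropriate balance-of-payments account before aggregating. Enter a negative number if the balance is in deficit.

Goods: -2522.8 + 818.2 + 700.7 + 3546.0 = 2542.1
Services: 1783.4 - 346.5 - 1229.8 = 207.1
Primary income: -343.5 + 964.9 + 330.7 = 952.1
Secondary income: 210.3
Current account = 2542.1 + 207.1 + 952.1 + 210.3 = 3911.6
(Excluded from the current account — capital account: acquisition of foreign patents and trademarks (non-produced assets) 213.2, sale of embassy land to a foreign government 45.4, debt forgiveness received from foreign official creditors 337.0; financial account: increase in resident deposits held at foreign banks 869.0.)

3911.6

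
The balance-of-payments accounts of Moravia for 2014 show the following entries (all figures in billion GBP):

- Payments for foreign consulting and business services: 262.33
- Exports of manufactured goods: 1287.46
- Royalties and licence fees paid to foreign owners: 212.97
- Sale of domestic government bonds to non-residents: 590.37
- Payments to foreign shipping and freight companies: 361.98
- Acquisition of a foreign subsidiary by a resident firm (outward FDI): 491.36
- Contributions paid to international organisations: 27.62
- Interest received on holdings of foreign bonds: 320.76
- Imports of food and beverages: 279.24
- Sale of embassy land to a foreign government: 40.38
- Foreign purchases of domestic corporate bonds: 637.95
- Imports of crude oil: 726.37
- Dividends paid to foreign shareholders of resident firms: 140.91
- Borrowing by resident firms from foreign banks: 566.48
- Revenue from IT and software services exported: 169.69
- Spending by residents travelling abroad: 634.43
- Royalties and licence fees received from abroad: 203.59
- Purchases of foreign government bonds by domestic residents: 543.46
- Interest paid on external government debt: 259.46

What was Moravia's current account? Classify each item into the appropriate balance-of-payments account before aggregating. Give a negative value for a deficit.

Goods: -726.37 - 279.24 + 1287.46 = 281.85
Services: -361.98 + 169.69 - 634.43 - 262.33 + 203.59 - 212.97 = -1098.43
Primary income: -259.46 - 140.91 + 320.76 = -79.61
Secondary income: -27.62
Current account = 281.85 + (-1098.43) + (-79.61) + (-27.62) = -923.81
(Excluded from the current account — financial account: sale of domestic government bonds to non-residents 590.37, acquisition of a foreign subsidiary by a resident firm (outward FDI) 491.36, foreign purchases of domestic corporate bonds 637.95, borrowing by resident firms from foreign banks 566.48, purchases of foreign government bonds by domestic residents 543.46; capital account: sale of embassy land to a foreign government 40.38.)

-923.81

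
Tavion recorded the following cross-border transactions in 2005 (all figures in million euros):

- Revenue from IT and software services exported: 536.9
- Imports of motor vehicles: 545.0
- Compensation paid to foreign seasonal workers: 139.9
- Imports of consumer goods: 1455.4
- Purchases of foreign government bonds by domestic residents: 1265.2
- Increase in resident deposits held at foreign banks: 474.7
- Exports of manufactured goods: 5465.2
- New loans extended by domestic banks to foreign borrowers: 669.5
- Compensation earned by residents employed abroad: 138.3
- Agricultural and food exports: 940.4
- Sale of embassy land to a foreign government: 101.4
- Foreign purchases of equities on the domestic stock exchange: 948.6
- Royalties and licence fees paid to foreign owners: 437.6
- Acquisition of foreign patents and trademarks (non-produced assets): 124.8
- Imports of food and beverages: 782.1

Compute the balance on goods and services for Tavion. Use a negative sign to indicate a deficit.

Goods: 940.4 - 782.1 - 545.0 - 1455.4 + 5465.2 = 3623.1
Services: -437.6 + 536.9 = 99.3
Trade balance = 3623.1 + 99.3 = 3722.4
(Excluded from the trade balance — primary income: compensation paid to foreign seasonal workers 139.9, compensation earned by residents employed abroad 138.3; financial account: purchases of foreign government bonds by domestic residents 1265.2, increase in resident deposits held at foreign banks 474.7, new loans extended by domestic banks to foreign borrowers 669.5, foreign purchases of equities on the domestic stock exchange 948.6; capital account: sale of embassy land to a foreign government 101.4, acquisition of foreign patents and trademarks (non-produced assets) 124.8.)

3722.4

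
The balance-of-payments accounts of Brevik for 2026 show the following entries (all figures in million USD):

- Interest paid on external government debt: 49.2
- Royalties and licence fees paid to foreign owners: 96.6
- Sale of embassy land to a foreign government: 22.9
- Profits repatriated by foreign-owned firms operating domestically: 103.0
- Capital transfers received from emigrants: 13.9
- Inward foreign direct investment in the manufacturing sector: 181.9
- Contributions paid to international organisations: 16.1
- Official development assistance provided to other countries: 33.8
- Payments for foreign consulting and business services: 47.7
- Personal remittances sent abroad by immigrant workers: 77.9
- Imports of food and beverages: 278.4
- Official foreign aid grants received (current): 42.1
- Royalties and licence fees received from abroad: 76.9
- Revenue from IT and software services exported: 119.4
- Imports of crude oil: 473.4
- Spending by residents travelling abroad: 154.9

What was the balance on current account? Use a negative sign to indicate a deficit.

Goods: -473.4 - 278.4 = -751.8
Services: -154.9 + 119.4 - 96.6 + 76.9 - 47.7 = -102.9
Primary income: -49.2 - 103.0 = -152.2
Secondary income: -77.9 - 33.8 + 42.1 - 16.1 = -85.7
Current account = (-751.8) + (-102.9) + (-152.2) + (-85.7) = -1092.6
(Excluded from the current account — capital account: sale of embassy land to a foreign government 22.9, capital transfers received from emigrants 13.9; financial account: inward foreign direct investment in the manufacturing sector 181.9.)

-1092.6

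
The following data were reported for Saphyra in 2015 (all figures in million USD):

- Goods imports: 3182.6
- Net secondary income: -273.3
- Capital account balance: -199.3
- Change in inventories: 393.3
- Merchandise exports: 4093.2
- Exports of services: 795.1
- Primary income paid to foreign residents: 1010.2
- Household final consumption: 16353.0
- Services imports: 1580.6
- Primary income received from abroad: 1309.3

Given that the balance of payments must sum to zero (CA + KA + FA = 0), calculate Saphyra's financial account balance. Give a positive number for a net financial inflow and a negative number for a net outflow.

Goods balance = 4093.2 - 3182.6 = 910.6
Services balance = 795.1 - 1580.6 = -785.5
Trade balance (goods + services) = 910.6 + (-785.5) = 125.1
Net primary income = 1309.3 - 1010.2 = 299.1
Net secondary income = -273.3
Current account = 125.1 + 299.1 + (-273.3) = 150.9
Financial account = -(150.9 + (-199.3)) = 48.4

48.4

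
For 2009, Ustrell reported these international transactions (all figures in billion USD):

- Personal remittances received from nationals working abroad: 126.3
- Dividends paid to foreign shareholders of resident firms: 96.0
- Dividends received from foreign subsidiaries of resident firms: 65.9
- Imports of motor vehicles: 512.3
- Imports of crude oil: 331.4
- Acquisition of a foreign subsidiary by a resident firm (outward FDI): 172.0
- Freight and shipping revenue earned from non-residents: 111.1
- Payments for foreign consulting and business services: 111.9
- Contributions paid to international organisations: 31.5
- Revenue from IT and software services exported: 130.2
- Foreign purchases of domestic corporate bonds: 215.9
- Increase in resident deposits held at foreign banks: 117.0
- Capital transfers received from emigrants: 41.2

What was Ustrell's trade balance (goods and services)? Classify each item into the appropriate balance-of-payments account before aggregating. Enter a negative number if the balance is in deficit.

-714.3

Goods: -331.4 - 512.3 = -843.7
Services: 111.1 - 111.9 + 130.2 = 129.4
Trade balance = -843.7 + 129.4 = -714.3
(Excluded from the trade balance — secondary income: personal remittances received from nationals working abroad 126.3, contributions paid to international organisations 31.5; primary income: dividends paid to foreign shareholders of resident firms 96.0, dividends received from foreign subsidiaries of resident firms 65.9; financial account: acquisition of a foreign subsidiary by a resident firm (outward FDI) 172.0, foreign purchases of domestic corporate bonds 215.9, increase in resident deposits held at foreign banks 117.0; capital account: capital transfers received from emigrants 41.2.)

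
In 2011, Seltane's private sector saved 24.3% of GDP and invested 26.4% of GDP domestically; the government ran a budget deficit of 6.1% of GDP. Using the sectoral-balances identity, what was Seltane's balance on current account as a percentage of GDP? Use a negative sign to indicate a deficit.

By the sectoral-balances identity, CA = (S_private - I) + (T - G).
Private balance = 24.3 - 26.4 = -2.1
Government balance (T - G) = -6.1
CA = -2.1 + (-6.1) = -8.2

-8.2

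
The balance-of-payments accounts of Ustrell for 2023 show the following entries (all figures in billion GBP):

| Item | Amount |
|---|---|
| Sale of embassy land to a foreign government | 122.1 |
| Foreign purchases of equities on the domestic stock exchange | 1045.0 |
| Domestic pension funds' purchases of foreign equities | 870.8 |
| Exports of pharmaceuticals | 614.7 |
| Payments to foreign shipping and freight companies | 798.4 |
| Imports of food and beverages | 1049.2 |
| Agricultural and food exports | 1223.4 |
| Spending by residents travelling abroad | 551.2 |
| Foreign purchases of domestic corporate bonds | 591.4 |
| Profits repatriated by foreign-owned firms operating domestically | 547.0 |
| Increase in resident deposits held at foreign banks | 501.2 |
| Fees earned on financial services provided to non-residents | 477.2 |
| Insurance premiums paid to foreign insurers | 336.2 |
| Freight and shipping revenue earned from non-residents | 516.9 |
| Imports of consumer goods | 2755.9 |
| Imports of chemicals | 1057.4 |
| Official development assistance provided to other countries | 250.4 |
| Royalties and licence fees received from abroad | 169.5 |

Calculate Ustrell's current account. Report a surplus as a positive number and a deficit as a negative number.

Goods: 1223.4 - 1057.4 - 1049.2 + 614.7 - 2755.9 = -3024.4
Services: 516.9 - 798.4 - 336.2 + 169.5 - 551.2 + 477.2 = -522.2
Primary income: -547.0
Secondary income: -250.4
Current account = (-3024.4) + (-522.2) + (-547.0) + (-250.4) = -4344.0
(Excluded from the current account — capital account: sale of embassy land to a foreign government 122.1; financial account: foreign purchases of equities on the domestic stock exchange 1045.0, domestic pension funds' purchases of foreign equities 870.8, foreign purchases of domestic corporate bonds 591.4, increase in resident deposits held at foreign banks 501.2.)

-4344.0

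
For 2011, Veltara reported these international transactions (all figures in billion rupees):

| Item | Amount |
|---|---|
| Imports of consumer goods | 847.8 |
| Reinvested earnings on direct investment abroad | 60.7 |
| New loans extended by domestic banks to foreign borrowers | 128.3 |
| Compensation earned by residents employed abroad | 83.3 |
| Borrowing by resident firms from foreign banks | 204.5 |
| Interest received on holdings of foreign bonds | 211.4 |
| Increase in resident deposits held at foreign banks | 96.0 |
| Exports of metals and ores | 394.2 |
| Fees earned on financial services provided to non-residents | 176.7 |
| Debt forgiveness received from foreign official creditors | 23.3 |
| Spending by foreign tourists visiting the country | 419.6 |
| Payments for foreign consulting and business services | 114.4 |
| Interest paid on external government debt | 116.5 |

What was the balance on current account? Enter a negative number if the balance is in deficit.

Goods: -847.8 + 394.2 = -453.6
Services: 419.6 - 114.4 + 176.7 = 481.9
Primary income: 60.7 + 83.3 + 211.4 - 116.5 = 238.9
Current account = (-453.6) + 481.9 + 238.9 = 267.2
(Excluded from the current account — financial account: new loans extended by domestic banks to foreign borrowers 128.3, borrowing by resident firms from foreign banks 204.5, increase in resident deposits held at foreign banks 96.0; capital account: debt forgiveness received from foreign official creditors 23.3.)

267.2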